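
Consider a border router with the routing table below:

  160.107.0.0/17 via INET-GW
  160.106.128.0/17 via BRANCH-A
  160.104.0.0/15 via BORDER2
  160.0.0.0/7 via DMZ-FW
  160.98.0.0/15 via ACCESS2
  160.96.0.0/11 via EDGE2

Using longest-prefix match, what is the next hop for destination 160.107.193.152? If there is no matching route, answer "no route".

EDGE2

Routes whose prefix contains 160.107.193.152:
  160.0.0.0/7 (160.0.0.0 - 161.255.255.255) -> DMZ-FW
  160.96.0.0/11 (160.96.0.0 - 160.127.255.255) -> EDGE2
More-specific entries that do NOT match:
  160.107.0.0/17 (160.107.0.0 - 160.107.127.255) does not contain 160.107.193.152
  160.106.128.0/17 (160.106.128.0 - 160.106.255.255) does not contain 160.107.193.152
  160.104.0.0/15 (160.104.0.0 - 160.105.255.255) does not contain 160.107.193.152
  160.98.0.0/15 (160.98.0.0 - 160.99.255.255) does not contain 160.107.193.152
Longest matching prefix is /11 -> next hop EDGE2.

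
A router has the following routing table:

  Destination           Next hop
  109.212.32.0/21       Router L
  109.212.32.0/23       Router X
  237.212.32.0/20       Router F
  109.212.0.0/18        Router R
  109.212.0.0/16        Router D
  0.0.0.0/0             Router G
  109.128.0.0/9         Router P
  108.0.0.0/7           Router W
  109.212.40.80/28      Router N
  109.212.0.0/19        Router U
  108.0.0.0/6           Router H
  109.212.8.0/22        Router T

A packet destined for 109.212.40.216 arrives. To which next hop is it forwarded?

Router R

Routes whose prefix contains 109.212.40.216:
  0.0.0.0/0 (default, matches everything) -> Router G
  108.0.0.0/6 (108.0.0.0 - 111.255.255.255) -> Router H
  108.0.0.0/7 (108.0.0.0 - 109.255.255.255) -> Router W
  109.128.0.0/9 (109.128.0.0 - 109.255.255.255) -> Router P
  109.212.0.0/16 (109.212.0.0 - 109.212.255.255) -> Router D
  109.212.0.0/18 (109.212.0.0 - 109.212.63.255) -> Router R
More-specific entries that do NOT match:
  109.212.40.80/28 (109.212.40.80 - 109.212.40.95) does not contain 109.212.40.216
  109.212.32.0/23 (109.212.32.0 - 109.212.33.255) does not contain 109.212.40.216
  109.212.8.0/22 (109.212.8.0 - 109.212.11.255) does not contain 109.212.40.216
  109.212.32.0/21 (109.212.32.0 - 109.212.39.255) does not contain 109.212.40.216
  237.212.32.0/20 (237.212.32.0 - 237.212.47.255) does not contain 109.212.40.216
  109.212.0.0/19 (109.212.0.0 - 109.212.31.255) does not contain 109.212.40.216
Longest matching prefix is /18 -> next hop Router R.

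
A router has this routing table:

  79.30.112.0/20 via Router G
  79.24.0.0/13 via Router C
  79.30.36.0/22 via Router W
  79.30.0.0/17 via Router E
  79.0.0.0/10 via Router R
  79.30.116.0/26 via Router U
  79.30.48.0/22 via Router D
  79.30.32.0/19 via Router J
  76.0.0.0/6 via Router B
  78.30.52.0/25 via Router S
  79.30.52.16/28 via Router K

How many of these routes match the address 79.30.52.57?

Prefixes containing 79.30.52.57:
  76.0.0.0/6 (76.0.0.0 - 79.255.255.255)
  79.0.0.0/10 (79.0.0.0 - 79.63.255.255)
  79.24.0.0/13 (79.24.0.0 - 79.31.255.255)
  79.30.0.0/17 (79.30.0.0 - 79.30.127.255)
  79.30.32.0/19 (79.30.32.0 - 79.30.63.255)
Total matching entries: 5.

5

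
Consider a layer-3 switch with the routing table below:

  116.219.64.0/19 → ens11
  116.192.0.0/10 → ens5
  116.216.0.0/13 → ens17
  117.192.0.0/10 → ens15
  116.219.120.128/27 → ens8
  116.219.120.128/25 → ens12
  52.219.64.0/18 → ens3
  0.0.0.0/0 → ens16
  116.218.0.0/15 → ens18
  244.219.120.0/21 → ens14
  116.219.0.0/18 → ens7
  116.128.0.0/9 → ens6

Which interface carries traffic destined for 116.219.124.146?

ens18

Routes whose prefix contains 116.219.124.146:
  0.0.0.0/0 (default, matches everything) -> ens16
  116.128.0.0/9 (116.128.0.0 - 116.255.255.255) -> ens6
  116.192.0.0/10 (116.192.0.0 - 116.255.255.255) -> ens5
  116.216.0.0/13 (116.216.0.0 - 116.223.255.255) -> ens17
  116.218.0.0/15 (116.218.0.0 - 116.219.255.255) -> ens18
More-specific entries that do NOT match:
  116.219.120.128/27 (116.219.120.128 - 116.219.120.159) does not contain 116.219.124.146
  116.219.120.128/25 (116.219.120.128 - 116.219.120.255) does not contain 116.219.124.146
  244.219.120.0/21 (244.219.120.0 - 244.219.127.255) does not contain 116.219.124.146
  116.219.64.0/19 (116.219.64.0 - 116.219.95.255) does not contain 116.219.124.146
  52.219.64.0/18 (52.219.64.0 - 52.219.127.255) does not contain 116.219.124.146
  116.219.0.0/18 (116.219.0.0 - 116.219.63.255) does not contain 116.219.124.146
Longest matching prefix is /15 -> interface ens18.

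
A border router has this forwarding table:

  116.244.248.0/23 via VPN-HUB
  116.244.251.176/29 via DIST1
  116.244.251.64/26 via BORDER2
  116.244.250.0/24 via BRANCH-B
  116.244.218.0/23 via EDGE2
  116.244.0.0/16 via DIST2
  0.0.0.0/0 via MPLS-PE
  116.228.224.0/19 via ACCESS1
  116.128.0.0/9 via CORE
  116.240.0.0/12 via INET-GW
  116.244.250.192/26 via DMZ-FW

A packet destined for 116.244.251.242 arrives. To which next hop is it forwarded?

Routes whose prefix contains 116.244.251.242:
  0.0.0.0/0 (default, matches everything) -> MPLS-PE
  116.128.0.0/9 (116.128.0.0 - 116.255.255.255) -> CORE
  116.240.0.0/12 (116.240.0.0 - 116.255.255.255) -> INET-GW
  116.244.0.0/16 (116.244.0.0 - 116.244.255.255) -> DIST2
More-specific entries that do NOT match:
  116.244.251.176/29 (116.244.251.176 - 116.244.251.183) does not contain 116.244.251.242
  116.244.251.64/26 (116.244.251.64 - 116.244.251.127) does not contain 116.244.251.242
  116.244.250.192/26 (116.244.250.192 - 116.244.250.255) does not contain 116.244.251.242
  116.244.250.0/24 (116.244.250.0 - 116.244.250.255) does not contain 116.244.251.242
  116.244.248.0/23 (116.244.248.0 - 116.244.249.255) does not contain 116.244.251.242
  116.244.218.0/23 (116.244.218.0 - 116.244.219.255) does not contain 116.244.251.242
  116.228.224.0/19 (116.228.224.0 - 116.228.255.255) does not contain 116.244.251.242
Longest matching prefix is /16 -> next hop DIST2.

DIST2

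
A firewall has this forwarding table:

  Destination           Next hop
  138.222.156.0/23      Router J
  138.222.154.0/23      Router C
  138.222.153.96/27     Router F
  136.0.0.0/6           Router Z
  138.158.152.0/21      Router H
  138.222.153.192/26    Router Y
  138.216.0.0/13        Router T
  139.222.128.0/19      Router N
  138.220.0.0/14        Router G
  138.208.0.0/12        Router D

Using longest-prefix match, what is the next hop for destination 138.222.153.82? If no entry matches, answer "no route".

Router G

Routes whose prefix contains 138.222.153.82:
  136.0.0.0/6 (136.0.0.0 - 139.255.255.255) -> Router Z
  138.208.0.0/12 (138.208.0.0 - 138.223.255.255) -> Router D
  138.216.0.0/13 (138.216.0.0 - 138.223.255.255) -> Router T
  138.220.0.0/14 (138.220.0.0 - 138.223.255.255) -> Router G
More-specific entries that do NOT match:
  138.222.153.96/27 (138.222.153.96 - 138.222.153.127) does not contain 138.222.153.82
  138.222.153.192/26 (138.222.153.192 - 138.222.153.255) does not contain 138.222.153.82
  138.222.156.0/23 (138.222.156.0 - 138.222.157.255) does not contain 138.222.153.82
  138.222.154.0/23 (138.222.154.0 - 138.222.155.255) does not contain 138.222.153.82
  138.158.152.0/21 (138.158.152.0 - 138.158.159.255) does not contain 138.222.153.82
  139.222.128.0/19 (139.222.128.0 - 139.222.159.255) does not contain 138.222.153.82
Longest matching prefix is /14 -> next hop Router G.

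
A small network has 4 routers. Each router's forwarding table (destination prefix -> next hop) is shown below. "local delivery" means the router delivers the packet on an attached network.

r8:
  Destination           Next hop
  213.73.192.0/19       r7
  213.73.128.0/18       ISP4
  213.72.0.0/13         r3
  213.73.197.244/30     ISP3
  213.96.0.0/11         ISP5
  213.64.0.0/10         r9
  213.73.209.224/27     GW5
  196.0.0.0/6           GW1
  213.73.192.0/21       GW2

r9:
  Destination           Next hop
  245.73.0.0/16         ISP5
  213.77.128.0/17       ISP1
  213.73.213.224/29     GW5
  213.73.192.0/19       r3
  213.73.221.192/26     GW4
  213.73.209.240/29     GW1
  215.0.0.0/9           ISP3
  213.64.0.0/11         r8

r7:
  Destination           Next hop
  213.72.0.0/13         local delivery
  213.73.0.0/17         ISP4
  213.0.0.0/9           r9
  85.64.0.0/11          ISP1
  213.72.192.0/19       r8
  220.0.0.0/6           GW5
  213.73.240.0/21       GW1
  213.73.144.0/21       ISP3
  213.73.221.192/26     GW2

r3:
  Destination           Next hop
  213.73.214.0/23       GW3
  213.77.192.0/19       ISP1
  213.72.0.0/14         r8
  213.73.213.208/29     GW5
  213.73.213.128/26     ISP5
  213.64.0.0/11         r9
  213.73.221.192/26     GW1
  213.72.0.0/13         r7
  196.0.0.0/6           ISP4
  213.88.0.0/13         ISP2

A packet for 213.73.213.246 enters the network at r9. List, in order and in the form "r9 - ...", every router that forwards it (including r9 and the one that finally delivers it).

r9 - r3 - r8 - r7

At r9: longest match for 213.73.213.246 is 213.73.192.0/19 -> r3
At r3: longest match for 213.73.213.246 is 213.72.0.0/14 -> r8
At r8: longest match for 213.73.213.246 is 213.73.192.0/19 -> r7
At r7: longest match for 213.73.213.246 is 213.72.0.0/13 -> local delivery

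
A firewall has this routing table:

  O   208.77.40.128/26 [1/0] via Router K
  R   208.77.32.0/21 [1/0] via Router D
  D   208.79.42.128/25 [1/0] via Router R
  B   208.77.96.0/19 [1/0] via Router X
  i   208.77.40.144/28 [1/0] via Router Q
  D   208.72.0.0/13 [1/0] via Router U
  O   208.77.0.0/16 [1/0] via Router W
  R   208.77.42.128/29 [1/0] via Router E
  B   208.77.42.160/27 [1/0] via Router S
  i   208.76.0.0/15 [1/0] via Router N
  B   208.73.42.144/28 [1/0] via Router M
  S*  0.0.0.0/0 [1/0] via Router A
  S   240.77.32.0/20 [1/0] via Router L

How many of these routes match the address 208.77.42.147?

4

Prefixes containing 208.77.42.147:
  0.0.0.0/0 (default, matches everything)
  208.72.0.0/13 (208.72.0.0 - 208.79.255.255)
  208.76.0.0/15 (208.76.0.0 - 208.77.255.255)
  208.77.0.0/16 (208.77.0.0 - 208.77.255.255)
Total matching entries: 4.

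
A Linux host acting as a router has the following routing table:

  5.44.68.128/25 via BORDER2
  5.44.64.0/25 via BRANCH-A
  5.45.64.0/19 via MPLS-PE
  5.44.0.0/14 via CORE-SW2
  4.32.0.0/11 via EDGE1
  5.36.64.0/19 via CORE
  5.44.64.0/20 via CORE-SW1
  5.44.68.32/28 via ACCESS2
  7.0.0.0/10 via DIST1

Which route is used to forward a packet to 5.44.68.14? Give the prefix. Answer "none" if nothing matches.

5.44.64.0/20

Entries matching 5.44.68.14:
  5.44.0.0/14 (5.44.0.0 - 5.47.255.255)
  5.44.64.0/20 (5.44.64.0 - 5.44.79.255)
Most specific is 5.44.64.0/20.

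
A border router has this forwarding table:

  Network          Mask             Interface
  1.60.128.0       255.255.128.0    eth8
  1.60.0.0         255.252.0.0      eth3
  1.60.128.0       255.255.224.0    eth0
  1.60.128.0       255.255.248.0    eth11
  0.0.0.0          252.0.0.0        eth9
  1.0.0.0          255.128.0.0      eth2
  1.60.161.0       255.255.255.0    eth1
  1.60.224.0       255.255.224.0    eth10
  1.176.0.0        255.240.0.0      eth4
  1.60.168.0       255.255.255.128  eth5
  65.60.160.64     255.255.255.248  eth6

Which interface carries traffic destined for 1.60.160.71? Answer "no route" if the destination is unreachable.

Routes whose prefix contains 1.60.160.71:
  0.0.0.0/6 (0.0.0.0 - 3.255.255.255) -> eth9
  1.0.0.0/9 (1.0.0.0 - 1.127.255.255) -> eth2
  1.60.0.0/14 (1.60.0.0 - 1.63.255.255) -> eth3
  1.60.128.0/17 (1.60.128.0 - 1.60.255.255) -> eth8
More-specific entries that do NOT match:
  65.60.160.64/29 (65.60.160.64 - 65.60.160.71) does not contain 1.60.160.71
  1.60.168.0/25 (1.60.168.0 - 1.60.168.127) does not contain 1.60.160.71
  1.60.161.0/24 (1.60.161.0 - 1.60.161.255) does not contain 1.60.160.71
  1.60.128.0/21 (1.60.128.0 - 1.60.135.255) does not contain 1.60.160.71
  1.60.128.0/19 (1.60.128.0 - 1.60.159.255) does not contain 1.60.160.71
  1.60.224.0/19 (1.60.224.0 - 1.60.255.255) does not contain 1.60.160.71
Longest matching prefix is /17 -> interface eth8.

eth8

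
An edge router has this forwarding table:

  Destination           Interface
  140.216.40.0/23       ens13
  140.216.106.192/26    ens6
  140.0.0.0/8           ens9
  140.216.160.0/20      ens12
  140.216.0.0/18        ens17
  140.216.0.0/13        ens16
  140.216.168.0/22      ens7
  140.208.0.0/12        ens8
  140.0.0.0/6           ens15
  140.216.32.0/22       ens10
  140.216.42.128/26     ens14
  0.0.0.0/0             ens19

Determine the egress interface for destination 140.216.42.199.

ens17

Routes whose prefix contains 140.216.42.199:
  0.0.0.0/0 (default, matches everything) -> ens19
  140.0.0.0/6 (140.0.0.0 - 143.255.255.255) -> ens15
  140.0.0.0/8 (140.0.0.0 - 140.255.255.255) -> ens9
  140.208.0.0/12 (140.208.0.0 - 140.223.255.255) -> ens8
  140.216.0.0/13 (140.216.0.0 - 140.223.255.255) -> ens16
  140.216.0.0/18 (140.216.0.0 - 140.216.63.255) -> ens17
More-specific entries that do NOT match:
  140.216.106.192/26 (140.216.106.192 - 140.216.106.255) does not contain 140.216.42.199
  140.216.42.128/26 (140.216.42.128 - 140.216.42.191) does not contain 140.216.42.199
  140.216.40.0/23 (140.216.40.0 - 140.216.41.255) does not contain 140.216.42.199
  140.216.168.0/22 (140.216.168.0 - 140.216.171.255) does not contain 140.216.42.199
  140.216.32.0/22 (140.216.32.0 - 140.216.35.255) does not contain 140.216.42.199
  140.216.160.0/20 (140.216.160.0 - 140.216.175.255) does not contain 140.216.42.199
Longest matching prefix is /18 -> interface ens17.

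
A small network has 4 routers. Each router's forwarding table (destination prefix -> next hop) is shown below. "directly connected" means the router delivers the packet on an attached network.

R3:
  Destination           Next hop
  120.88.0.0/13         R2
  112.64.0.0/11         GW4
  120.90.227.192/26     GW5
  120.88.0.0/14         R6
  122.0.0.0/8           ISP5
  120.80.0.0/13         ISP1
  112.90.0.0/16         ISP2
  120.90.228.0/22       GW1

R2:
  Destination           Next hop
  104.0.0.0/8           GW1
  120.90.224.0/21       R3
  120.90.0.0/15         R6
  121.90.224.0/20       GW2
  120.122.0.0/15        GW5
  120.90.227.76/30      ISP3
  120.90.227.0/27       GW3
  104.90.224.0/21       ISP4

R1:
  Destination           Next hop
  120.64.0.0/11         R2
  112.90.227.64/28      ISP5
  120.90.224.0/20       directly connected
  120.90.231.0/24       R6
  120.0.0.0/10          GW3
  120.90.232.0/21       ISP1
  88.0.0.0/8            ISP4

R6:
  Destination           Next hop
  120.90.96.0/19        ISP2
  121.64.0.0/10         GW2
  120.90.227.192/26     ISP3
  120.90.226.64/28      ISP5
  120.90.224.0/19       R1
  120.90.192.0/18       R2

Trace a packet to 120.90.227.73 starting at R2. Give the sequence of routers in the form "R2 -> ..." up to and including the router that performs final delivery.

R2 -> R3 -> R6 -> R1

At R2: longest match for 120.90.227.73 is 120.90.224.0/21 -> R3
At R3: longest match for 120.90.227.73 is 120.88.0.0/14 -> R6
At R6: longest match for 120.90.227.73 is 120.90.224.0/19 -> R1
At R1: longest match for 120.90.227.73 is 120.90.224.0/20 -> directly connected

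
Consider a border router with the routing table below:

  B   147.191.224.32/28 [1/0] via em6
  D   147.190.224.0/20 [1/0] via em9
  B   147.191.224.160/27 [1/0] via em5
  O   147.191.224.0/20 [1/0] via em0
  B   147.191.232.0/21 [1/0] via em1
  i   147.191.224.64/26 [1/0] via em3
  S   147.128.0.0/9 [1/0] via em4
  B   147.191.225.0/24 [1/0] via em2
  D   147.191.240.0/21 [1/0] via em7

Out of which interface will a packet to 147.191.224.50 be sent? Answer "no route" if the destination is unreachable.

em0

Routes whose prefix contains 147.191.224.50:
  147.128.0.0/9 (147.128.0.0 - 147.255.255.255) -> em4
  147.191.224.0/20 (147.191.224.0 - 147.191.239.255) -> em0
More-specific entries that do NOT match:
  147.191.224.32/28 (147.191.224.32 - 147.191.224.47) does not contain 147.191.224.50
  147.191.224.160/27 (147.191.224.160 - 147.191.224.191) does not contain 147.191.224.50
  147.191.224.64/26 (147.191.224.64 - 147.191.224.127) does not contain 147.191.224.50
  147.191.225.0/24 (147.191.225.0 - 147.191.225.255) does not contain 147.191.224.50
  147.191.232.0/21 (147.191.232.0 - 147.191.239.255) does not contain 147.191.224.50
  147.191.240.0/21 (147.191.240.0 - 147.191.247.255) does not contain 147.191.224.50
Longest matching prefix is /20 -> interface em0.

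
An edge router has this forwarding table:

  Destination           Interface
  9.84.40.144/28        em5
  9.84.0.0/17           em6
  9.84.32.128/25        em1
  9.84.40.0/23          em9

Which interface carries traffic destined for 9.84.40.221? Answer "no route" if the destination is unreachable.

em9

Routes whose prefix contains 9.84.40.221:
  9.84.0.0/17 (9.84.0.0 - 9.84.127.255) -> em6
  9.84.40.0/23 (9.84.40.0 - 9.84.41.255) -> em9
More-specific entries that do NOT match:
  9.84.40.144/28 (9.84.40.144 - 9.84.40.159) does not contain 9.84.40.221
  9.84.32.128/25 (9.84.32.128 - 9.84.32.255) does not contain 9.84.40.221
Longest matching prefix is /23 -> interface em9.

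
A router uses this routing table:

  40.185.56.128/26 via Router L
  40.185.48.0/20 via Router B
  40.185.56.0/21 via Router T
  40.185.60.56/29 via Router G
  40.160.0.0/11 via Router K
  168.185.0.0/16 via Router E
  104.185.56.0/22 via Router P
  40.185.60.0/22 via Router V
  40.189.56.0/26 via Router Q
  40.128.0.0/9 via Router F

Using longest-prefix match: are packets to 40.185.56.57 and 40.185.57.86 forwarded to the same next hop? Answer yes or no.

40.185.56.57: longest match 40.185.56.0/21 -> Router T
40.185.57.86: longest match 40.185.56.0/21 -> Router T

yes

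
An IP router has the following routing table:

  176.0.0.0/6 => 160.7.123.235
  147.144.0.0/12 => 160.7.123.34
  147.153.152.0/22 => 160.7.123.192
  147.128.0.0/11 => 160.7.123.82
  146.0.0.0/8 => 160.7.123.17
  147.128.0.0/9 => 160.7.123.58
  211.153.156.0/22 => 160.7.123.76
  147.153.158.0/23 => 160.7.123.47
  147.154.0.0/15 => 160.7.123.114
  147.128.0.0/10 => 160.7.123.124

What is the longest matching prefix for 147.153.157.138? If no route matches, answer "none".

Entries matching 147.153.157.138:
  147.128.0.0/9 (147.128.0.0 - 147.255.255.255)
  147.128.0.0/10 (147.128.0.0 - 147.191.255.255)
  147.128.0.0/11 (147.128.0.0 - 147.159.255.255)
  147.144.0.0/12 (147.144.0.0 - 147.159.255.255)
Most specific is 147.144.0.0/12.

147.144.0.0/12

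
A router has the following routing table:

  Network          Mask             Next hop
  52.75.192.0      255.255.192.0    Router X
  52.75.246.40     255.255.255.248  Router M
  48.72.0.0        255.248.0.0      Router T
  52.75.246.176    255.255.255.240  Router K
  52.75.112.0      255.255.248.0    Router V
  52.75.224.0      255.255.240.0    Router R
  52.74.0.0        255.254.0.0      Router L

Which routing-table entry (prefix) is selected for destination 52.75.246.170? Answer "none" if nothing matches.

52.75.192.0/18

Entries matching 52.75.246.170:
  52.74.0.0/15 (52.74.0.0 - 52.75.255.255)
  52.75.192.0/18 (52.75.192.0 - 52.75.255.255)
Most specific is 52.75.192.0/18.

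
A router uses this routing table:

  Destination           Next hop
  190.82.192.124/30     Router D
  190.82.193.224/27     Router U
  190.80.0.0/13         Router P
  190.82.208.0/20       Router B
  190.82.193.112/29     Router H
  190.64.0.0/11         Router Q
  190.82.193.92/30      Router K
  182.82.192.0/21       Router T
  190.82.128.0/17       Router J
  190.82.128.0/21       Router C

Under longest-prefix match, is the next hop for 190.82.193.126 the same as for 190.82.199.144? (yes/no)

190.82.193.126: longest match 190.82.128.0/17 -> Router J
190.82.199.144: longest match 190.82.128.0/17 -> Router J

yes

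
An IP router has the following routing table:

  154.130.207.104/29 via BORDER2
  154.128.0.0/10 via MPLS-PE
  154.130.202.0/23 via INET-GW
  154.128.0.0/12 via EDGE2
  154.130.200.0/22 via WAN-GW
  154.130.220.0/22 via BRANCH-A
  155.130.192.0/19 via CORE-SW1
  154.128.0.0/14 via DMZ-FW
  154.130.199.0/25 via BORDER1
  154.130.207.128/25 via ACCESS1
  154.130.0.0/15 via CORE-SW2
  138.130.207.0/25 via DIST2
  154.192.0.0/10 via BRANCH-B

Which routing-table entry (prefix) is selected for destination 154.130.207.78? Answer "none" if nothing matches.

154.130.0.0/15

Entries matching 154.130.207.78:
  154.128.0.0/10 (154.128.0.0 - 154.191.255.255)
  154.128.0.0/12 (154.128.0.0 - 154.143.255.255)
  154.128.0.0/14 (154.128.0.0 - 154.131.255.255)
  154.130.0.0/15 (154.130.0.0 - 154.131.255.255)
Most specific is 154.130.0.0/15.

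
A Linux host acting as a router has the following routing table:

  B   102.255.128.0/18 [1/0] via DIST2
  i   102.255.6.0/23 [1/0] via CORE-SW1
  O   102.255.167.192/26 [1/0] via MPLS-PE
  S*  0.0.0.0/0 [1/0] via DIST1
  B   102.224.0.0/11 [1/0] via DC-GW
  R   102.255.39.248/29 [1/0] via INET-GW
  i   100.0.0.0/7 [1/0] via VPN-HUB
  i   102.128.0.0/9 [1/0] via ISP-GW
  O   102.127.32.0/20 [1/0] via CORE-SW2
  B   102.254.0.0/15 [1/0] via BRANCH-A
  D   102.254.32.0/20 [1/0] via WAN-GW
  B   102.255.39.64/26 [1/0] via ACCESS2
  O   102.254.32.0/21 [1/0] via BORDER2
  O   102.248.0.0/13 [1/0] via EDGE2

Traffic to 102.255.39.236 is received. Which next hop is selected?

Routes whose prefix contains 102.255.39.236:
  0.0.0.0/0 (default, matches everything) -> DIST1
  102.128.0.0/9 (102.128.0.0 - 102.255.255.255) -> ISP-GW
  102.224.0.0/11 (102.224.0.0 - 102.255.255.255) -> DC-GW
  102.248.0.0/13 (102.248.0.0 - 102.255.255.255) -> EDGE2
  102.254.0.0/15 (102.254.0.0 - 102.255.255.255) -> BRANCH-A
More-specific entries that do NOT match:
  102.255.39.248/29 (102.255.39.248 - 102.255.39.255) does not contain 102.255.39.236
  102.255.167.192/26 (102.255.167.192 - 102.255.167.255) does not contain 102.255.39.236
  102.255.39.64/26 (102.255.39.64 - 102.255.39.127) does not contain 102.255.39.236
  102.255.6.0/23 (102.255.6.0 - 102.255.7.255) does not contain 102.255.39.236
  102.254.32.0/21 (102.254.32.0 - 102.254.39.255) does not contain 102.255.39.236
  102.127.32.0/20 (102.127.32.0 - 102.127.47.255) does not contain 102.255.39.236
  102.254.32.0/20 (102.254.32.0 - 102.254.47.255) does not contain 102.255.39.236
  102.255.128.0/18 (102.255.128.0 - 102.255.191.255) does not contain 102.255.39.236
Longest matching prefix is /15 -> next hop BRANCH-A.

BRANCH-A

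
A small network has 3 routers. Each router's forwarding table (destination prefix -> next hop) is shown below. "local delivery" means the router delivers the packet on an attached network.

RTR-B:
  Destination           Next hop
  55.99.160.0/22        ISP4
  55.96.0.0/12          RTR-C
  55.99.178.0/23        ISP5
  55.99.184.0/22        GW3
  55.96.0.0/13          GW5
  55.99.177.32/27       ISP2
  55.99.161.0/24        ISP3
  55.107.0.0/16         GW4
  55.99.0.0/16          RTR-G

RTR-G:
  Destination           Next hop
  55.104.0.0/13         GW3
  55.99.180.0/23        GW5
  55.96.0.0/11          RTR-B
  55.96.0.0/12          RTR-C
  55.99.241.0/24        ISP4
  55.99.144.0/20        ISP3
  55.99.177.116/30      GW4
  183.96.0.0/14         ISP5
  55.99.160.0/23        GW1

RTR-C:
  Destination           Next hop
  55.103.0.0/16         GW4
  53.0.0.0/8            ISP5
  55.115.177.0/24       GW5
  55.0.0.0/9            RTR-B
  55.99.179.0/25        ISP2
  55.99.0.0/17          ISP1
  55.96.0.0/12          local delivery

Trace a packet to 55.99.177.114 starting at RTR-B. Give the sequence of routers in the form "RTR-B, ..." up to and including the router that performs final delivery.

RTR-B, RTR-G, RTR-C

At RTR-B: longest match for 55.99.177.114 is 55.99.0.0/16 -> RTR-G
At RTR-G: longest match for 55.99.177.114 is 55.96.0.0/12 -> RTR-C
At RTR-C: longest match for 55.99.177.114 is 55.96.0.0/12 -> local delivery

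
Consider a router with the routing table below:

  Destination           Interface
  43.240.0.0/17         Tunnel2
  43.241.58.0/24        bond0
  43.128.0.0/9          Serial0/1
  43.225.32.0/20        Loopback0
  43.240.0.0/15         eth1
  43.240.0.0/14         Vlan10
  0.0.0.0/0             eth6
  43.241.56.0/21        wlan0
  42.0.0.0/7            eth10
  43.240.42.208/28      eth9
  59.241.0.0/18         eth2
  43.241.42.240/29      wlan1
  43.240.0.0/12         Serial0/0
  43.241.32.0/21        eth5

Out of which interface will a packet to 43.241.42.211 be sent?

Routes whose prefix contains 43.241.42.211:
  0.0.0.0/0 (default, matches everything) -> eth6
  42.0.0.0/7 (42.0.0.0 - 43.255.255.255) -> eth10
  43.128.0.0/9 (43.128.0.0 - 43.255.255.255) -> Serial0/1
  43.240.0.0/12 (43.240.0.0 - 43.255.255.255) -> Serial0/0
  43.240.0.0/14 (43.240.0.0 - 43.243.255.255) -> Vlan10
  43.240.0.0/15 (43.240.0.0 - 43.241.255.255) -> eth1
More-specific entries that do NOT match:
  43.241.42.240/29 (43.241.42.240 - 43.241.42.247) does not contain 43.241.42.211
  43.240.42.208/28 (43.240.42.208 - 43.240.42.223) does not contain 43.241.42.211
  43.241.58.0/24 (43.241.58.0 - 43.241.58.255) does not contain 43.241.42.211
  43.241.56.0/21 (43.241.56.0 - 43.241.63.255) does not contain 43.241.42.211
  43.241.32.0/21 (43.241.32.0 - 43.241.39.255) does not contain 43.241.42.211
  43.225.32.0/20 (43.225.32.0 - 43.225.47.255) does not contain 43.241.42.211
  59.241.0.0/18 (59.241.0.0 - 59.241.63.255) does not contain 43.241.42.211
  43.240.0.0/17 (43.240.0.0 - 43.240.127.255) does not contain 43.241.42.211
Longest matching prefix is /15 -> interface eth1.

eth1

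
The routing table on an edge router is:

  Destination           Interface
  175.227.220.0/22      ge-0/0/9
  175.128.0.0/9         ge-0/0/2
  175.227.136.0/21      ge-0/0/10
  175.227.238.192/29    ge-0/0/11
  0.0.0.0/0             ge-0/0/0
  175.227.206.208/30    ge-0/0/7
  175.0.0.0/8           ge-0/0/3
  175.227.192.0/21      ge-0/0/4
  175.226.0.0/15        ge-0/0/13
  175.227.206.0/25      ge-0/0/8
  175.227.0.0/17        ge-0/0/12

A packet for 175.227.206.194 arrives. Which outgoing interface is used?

ge-0/0/13

Routes whose prefix contains 175.227.206.194:
  0.0.0.0/0 (default, matches everything) -> ge-0/0/0
  175.0.0.0/8 (175.0.0.0 - 175.255.255.255) -> ge-0/0/3
  175.128.0.0/9 (175.128.0.0 - 175.255.255.255) -> ge-0/0/2
  175.226.0.0/15 (175.226.0.0 - 175.227.255.255) -> ge-0/0/13
More-specific entries that do NOT match:
  175.227.206.208/30 (175.227.206.208 - 175.227.206.211) does not contain 175.227.206.194
  175.227.238.192/29 (175.227.238.192 - 175.227.238.199) does not contain 175.227.206.194
  175.227.206.0/25 (175.227.206.0 - 175.227.206.127) does not contain 175.227.206.194
  175.227.220.0/22 (175.227.220.0 - 175.227.223.255) does not contain 175.227.206.194
  175.227.136.0/21 (175.227.136.0 - 175.227.143.255) does not contain 175.227.206.194
  175.227.192.0/21 (175.227.192.0 - 175.227.199.255) does not contain 175.227.206.194
  175.227.0.0/17 (175.227.0.0 - 175.227.127.255) does not contain 175.227.206.194
Longest matching prefix is /15 -> interface ge-0/0/13.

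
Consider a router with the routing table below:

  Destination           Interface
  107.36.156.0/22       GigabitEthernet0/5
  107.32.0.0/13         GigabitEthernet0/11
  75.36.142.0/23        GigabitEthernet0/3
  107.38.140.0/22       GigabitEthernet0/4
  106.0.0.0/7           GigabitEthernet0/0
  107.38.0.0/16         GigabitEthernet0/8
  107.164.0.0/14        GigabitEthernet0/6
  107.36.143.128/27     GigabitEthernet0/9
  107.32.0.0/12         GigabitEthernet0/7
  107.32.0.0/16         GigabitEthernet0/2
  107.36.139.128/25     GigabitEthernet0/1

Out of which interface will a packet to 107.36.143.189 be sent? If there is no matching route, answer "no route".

Routes whose prefix contains 107.36.143.189:
  106.0.0.0/7 (106.0.0.0 - 107.255.255.255) -> GigabitEthernet0/0
  107.32.0.0/12 (107.32.0.0 - 107.47.255.255) -> GigabitEthernet0/7
  107.32.0.0/13 (107.32.0.0 - 107.39.255.255) -> GigabitEthernet0/11
More-specific entries that do NOT match:
  107.36.143.128/27 (107.36.143.128 - 107.36.143.159) does not contain 107.36.143.189
  107.36.139.128/25 (107.36.139.128 - 107.36.139.255) does not contain 107.36.143.189
  75.36.142.0/23 (75.36.142.0 - 75.36.143.255) does not contain 107.36.143.189
  107.36.156.0/22 (107.36.156.0 - 107.36.159.255) does not contain 107.36.143.189
  107.38.140.0/22 (107.38.140.0 - 107.38.143.255) does not contain 107.36.143.189
  107.38.0.0/16 (107.38.0.0 - 107.38.255.255) does not contain 107.36.143.189
  107.32.0.0/16 (107.32.0.0 - 107.32.255.255) does not contain 107.36.143.189
  107.164.0.0/14 (107.164.0.0 - 107.167.255.255) does not contain 107.36.143.189
Longest matching prefix is /13 -> interface GigabitEthernet0/11.

GigabitEthernet0/11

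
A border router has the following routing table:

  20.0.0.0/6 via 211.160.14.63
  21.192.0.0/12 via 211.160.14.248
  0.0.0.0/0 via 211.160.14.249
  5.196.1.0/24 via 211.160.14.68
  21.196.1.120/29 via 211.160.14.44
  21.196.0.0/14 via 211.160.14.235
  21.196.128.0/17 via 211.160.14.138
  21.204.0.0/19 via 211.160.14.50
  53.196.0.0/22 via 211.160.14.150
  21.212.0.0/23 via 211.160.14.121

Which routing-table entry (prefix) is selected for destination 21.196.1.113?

21.196.0.0/14

Entries matching 21.196.1.113:
  0.0.0.0/0 (default, matches everything)
  20.0.0.0/6 (20.0.0.0 - 23.255.255.255)
  21.192.0.0/12 (21.192.0.0 - 21.207.255.255)
  21.196.0.0/14 (21.196.0.0 - 21.199.255.255)
Most specific is 21.196.0.0/14.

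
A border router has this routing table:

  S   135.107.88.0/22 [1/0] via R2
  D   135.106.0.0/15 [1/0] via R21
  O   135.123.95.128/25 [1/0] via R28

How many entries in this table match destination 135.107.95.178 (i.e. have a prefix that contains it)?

Prefixes containing 135.107.95.178:
  135.106.0.0/15 (135.106.0.0 - 135.107.255.255)
Total matching entries: 1.

1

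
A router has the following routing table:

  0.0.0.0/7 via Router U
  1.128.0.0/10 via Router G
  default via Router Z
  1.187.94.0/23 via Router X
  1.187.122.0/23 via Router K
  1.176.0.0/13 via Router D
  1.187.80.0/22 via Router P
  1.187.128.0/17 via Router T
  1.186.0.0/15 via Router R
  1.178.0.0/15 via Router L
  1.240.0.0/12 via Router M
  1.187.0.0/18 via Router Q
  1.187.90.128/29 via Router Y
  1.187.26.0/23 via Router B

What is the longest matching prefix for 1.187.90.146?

Entries matching 1.187.90.146:
  0.0.0.0/0 (default, matches everything)
  0.0.0.0/7 (0.0.0.0 - 1.255.255.255)
  1.128.0.0/10 (1.128.0.0 - 1.191.255.255)
  1.186.0.0/15 (1.186.0.0 - 1.187.255.255)
Most specific is 1.186.0.0/15.

1.186.0.0/15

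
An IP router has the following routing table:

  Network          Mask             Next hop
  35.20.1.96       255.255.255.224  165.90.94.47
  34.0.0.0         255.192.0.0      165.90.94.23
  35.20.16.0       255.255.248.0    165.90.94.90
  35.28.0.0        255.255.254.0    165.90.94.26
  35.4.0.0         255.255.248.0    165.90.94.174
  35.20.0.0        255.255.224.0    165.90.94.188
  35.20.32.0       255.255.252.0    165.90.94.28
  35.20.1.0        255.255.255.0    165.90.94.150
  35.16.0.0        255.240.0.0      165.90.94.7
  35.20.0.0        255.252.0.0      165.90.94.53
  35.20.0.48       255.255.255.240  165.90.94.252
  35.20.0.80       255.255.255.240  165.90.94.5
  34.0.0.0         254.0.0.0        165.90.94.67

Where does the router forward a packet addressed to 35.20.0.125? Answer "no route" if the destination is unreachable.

165.90.94.188

Routes whose prefix contains 35.20.0.125:
  34.0.0.0/7 (34.0.0.0 - 35.255.255.255) -> 165.90.94.67
  35.16.0.0/12 (35.16.0.0 - 35.31.255.255) -> 165.90.94.7
  35.20.0.0/14 (35.20.0.0 - 35.23.255.255) -> 165.90.94.53
  35.20.0.0/19 (35.20.0.0 - 35.20.31.255) -> 165.90.94.188
More-specific entries that do NOT match:
  35.20.0.48/28 (35.20.0.48 - 35.20.0.63) does not contain 35.20.0.125
  35.20.0.80/28 (35.20.0.80 - 35.20.0.95) does not contain 35.20.0.125
  35.20.1.96/27 (35.20.1.96 - 35.20.1.127) does not contain 35.20.0.125
  35.20.1.0/24 (35.20.1.0 - 35.20.1.255) does not contain 35.20.0.125
  35.28.0.0/23 (35.28.0.0 - 35.28.1.255) does not contain 35.20.0.125
  35.20.32.0/22 (35.20.32.0 - 35.20.35.255) does not contain 35.20.0.125
  35.20.16.0/21 (35.20.16.0 - 35.20.23.255) does not contain 35.20.0.125
  35.4.0.0/21 (35.4.0.0 - 35.4.7.255) does not contain 35.20.0.125
Longest matching prefix is /19 -> next hop 165.90.94.188.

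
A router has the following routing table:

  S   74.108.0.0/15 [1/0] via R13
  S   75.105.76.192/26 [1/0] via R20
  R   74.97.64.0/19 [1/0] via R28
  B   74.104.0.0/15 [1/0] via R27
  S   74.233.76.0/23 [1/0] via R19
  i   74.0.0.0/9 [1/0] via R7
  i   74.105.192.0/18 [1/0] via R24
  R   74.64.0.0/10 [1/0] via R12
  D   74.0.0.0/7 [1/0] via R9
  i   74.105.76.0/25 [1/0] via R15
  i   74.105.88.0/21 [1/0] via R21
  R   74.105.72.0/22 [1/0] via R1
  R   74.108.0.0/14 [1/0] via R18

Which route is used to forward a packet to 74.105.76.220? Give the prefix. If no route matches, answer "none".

74.104.0.0/15

Entries matching 74.105.76.220:
  74.0.0.0/7 (74.0.0.0 - 75.255.255.255)
  74.0.0.0/9 (74.0.0.0 - 74.127.255.255)
  74.64.0.0/10 (74.64.0.0 - 74.127.255.255)
  74.104.0.0/15 (74.104.0.0 - 74.105.255.255)
Most specific is 74.104.0.0/15.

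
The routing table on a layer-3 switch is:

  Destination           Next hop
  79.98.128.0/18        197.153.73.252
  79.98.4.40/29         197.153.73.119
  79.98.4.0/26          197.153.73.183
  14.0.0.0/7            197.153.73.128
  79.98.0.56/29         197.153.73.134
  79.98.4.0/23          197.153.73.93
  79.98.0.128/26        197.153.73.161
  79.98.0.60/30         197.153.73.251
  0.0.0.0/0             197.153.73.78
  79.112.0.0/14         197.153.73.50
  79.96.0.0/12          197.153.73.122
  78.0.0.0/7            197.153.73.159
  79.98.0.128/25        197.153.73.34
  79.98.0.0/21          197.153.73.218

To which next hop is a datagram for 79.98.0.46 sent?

Routes whose prefix contains 79.98.0.46:
  0.0.0.0/0 (default, matches everything) -> 197.153.73.78
  78.0.0.0/7 (78.0.0.0 - 79.255.255.255) -> 197.153.73.159
  79.96.0.0/12 (79.96.0.0 - 79.111.255.255) -> 197.153.73.122
  79.98.0.0/21 (79.98.0.0 - 79.98.7.255) -> 197.153.73.218
More-specific entries that do NOT match:
  79.98.0.60/30 (79.98.0.60 - 79.98.0.63) does not contain 79.98.0.46
  79.98.4.40/29 (79.98.4.40 - 79.98.4.47) does not contain 79.98.0.46
  79.98.0.56/29 (79.98.0.56 - 79.98.0.63) does not contain 79.98.0.46
  79.98.4.0/26 (79.98.4.0 - 79.98.4.63) does not contain 79.98.0.46
  79.98.0.128/26 (79.98.0.128 - 79.98.0.191) does not contain 79.98.0.46
  79.98.0.128/25 (79.98.0.128 - 79.98.0.255) does not contain 79.98.0.46
  79.98.4.0/23 (79.98.4.0 - 79.98.5.255) does not contain 79.98.0.46
Longest matching prefix is /21 -> next hop 197.153.73.218.

197.153.73.218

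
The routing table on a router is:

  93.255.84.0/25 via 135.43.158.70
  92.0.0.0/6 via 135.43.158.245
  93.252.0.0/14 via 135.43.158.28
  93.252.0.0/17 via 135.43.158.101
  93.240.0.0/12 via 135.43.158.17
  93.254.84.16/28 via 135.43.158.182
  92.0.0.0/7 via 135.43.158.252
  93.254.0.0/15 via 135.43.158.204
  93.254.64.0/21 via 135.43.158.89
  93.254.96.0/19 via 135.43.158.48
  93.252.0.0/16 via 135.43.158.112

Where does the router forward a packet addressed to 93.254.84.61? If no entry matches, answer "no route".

Routes whose prefix contains 93.254.84.61:
  92.0.0.0/6 (92.0.0.0 - 95.255.255.255) -> 135.43.158.245
  92.0.0.0/7 (92.0.0.0 - 93.255.255.255) -> 135.43.158.252
  93.240.0.0/12 (93.240.0.0 - 93.255.255.255) -> 135.43.158.17
  93.252.0.0/14 (93.252.0.0 - 93.255.255.255) -> 135.43.158.28
  93.254.0.0/15 (93.254.0.0 - 93.255.255.255) -> 135.43.158.204
More-specific entries that do NOT match:
  93.254.84.16/28 (93.254.84.16 - 93.254.84.31) does not contain 93.254.84.61
  93.255.84.0/25 (93.255.84.0 - 93.255.84.127) does not contain 93.254.84.61
  93.254.64.0/21 (93.254.64.0 - 93.254.71.255) does not contain 93.254.84.61
  93.254.96.0/19 (93.254.96.0 - 93.254.127.255) does not contain 93.254.84.61
  93.252.0.0/17 (93.252.0.0 - 93.252.127.255) does not contain 93.254.84.61
  93.252.0.0/16 (93.252.0.0 - 93.252.255.255) does not contain 93.254.84.61
Longest matching prefix is /15 -> next hop 135.43.158.204.

135.43.158.204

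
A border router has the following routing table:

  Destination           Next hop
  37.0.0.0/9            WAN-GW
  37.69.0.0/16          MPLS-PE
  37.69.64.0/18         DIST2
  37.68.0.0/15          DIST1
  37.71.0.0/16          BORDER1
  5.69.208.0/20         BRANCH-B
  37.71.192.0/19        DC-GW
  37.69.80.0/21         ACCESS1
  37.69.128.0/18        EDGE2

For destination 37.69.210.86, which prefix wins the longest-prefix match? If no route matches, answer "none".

Entries matching 37.69.210.86:
  37.0.0.0/9 (37.0.0.0 - 37.127.255.255)
  37.68.0.0/15 (37.68.0.0 - 37.69.255.255)
  37.69.0.0/16 (37.69.0.0 - 37.69.255.255)
Most specific is 37.69.0.0/16.

37.69.0.0/16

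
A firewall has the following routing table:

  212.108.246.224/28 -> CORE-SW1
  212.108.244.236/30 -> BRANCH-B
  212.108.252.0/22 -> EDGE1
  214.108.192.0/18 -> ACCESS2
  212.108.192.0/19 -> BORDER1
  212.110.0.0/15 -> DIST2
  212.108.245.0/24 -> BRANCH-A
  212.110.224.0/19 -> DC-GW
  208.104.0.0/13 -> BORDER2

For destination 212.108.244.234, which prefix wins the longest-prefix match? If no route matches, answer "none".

none

212.108.244.234 is outside every listed prefix and there is no default route.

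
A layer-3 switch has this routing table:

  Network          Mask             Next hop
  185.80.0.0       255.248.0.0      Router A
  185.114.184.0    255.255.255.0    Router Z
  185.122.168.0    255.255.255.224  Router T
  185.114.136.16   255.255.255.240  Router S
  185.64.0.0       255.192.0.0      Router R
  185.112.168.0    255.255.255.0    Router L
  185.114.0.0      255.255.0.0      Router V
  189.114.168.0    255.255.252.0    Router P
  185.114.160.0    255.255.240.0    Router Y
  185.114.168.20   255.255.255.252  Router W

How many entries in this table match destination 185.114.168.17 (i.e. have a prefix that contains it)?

3

Prefixes containing 185.114.168.17:
  185.64.0.0/10 (185.64.0.0 - 185.127.255.255)
  185.114.0.0/16 (185.114.0.0 - 185.114.255.255)
  185.114.160.0/20 (185.114.160.0 - 185.114.175.255)
Total matching entries: 3.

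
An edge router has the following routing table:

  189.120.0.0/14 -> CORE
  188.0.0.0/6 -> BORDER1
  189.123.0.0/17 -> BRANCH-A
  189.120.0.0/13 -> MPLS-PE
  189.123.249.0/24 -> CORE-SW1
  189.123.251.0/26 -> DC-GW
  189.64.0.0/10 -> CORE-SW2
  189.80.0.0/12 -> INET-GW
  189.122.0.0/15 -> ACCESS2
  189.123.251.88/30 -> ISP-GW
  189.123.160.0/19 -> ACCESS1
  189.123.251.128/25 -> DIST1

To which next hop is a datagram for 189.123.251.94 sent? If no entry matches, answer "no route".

Routes whose prefix contains 189.123.251.94:
  188.0.0.0/6 (188.0.0.0 - 191.255.255.255) -> BORDER1
  189.64.0.0/10 (189.64.0.0 - 189.127.255.255) -> CORE-SW2
  189.120.0.0/13 (189.120.0.0 - 189.127.255.255) -> MPLS-PE
  189.120.0.0/14 (189.120.0.0 - 189.123.255.255) -> CORE
  189.122.0.0/15 (189.122.0.0 - 189.123.255.255) -> ACCESS2
More-specific entries that do NOT match:
  189.123.251.88/30 (189.123.251.88 - 189.123.251.91) does not contain 189.123.251.94
  189.123.251.0/26 (189.123.251.0 - 189.123.251.63) does not contain 189.123.251.94
  189.123.251.128/25 (189.123.251.128 - 189.123.251.255) does not contain 189.123.251.94
  189.123.249.0/24 (189.123.249.0 - 189.123.249.255) does not contain 189.123.251.94
  189.123.160.0/19 (189.123.160.0 - 189.123.191.255) does not contain 189.123.251.94
  189.123.0.0/17 (189.123.0.0 - 189.123.127.255) does not contain 189.123.251.94
Longest matching prefix is /15 -> next hop ACCESS2.

ACCESS2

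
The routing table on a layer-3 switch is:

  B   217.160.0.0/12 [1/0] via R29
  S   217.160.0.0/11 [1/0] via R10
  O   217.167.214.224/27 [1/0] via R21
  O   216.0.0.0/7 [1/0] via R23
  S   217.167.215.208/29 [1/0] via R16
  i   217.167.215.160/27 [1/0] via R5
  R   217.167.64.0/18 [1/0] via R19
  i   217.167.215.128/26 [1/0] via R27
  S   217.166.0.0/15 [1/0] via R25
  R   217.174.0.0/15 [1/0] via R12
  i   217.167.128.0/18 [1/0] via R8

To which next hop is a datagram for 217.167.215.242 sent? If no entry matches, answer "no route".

Routes whose prefix contains 217.167.215.242:
  216.0.0.0/7 (216.0.0.0 - 217.255.255.255) -> R23
  217.160.0.0/11 (217.160.0.0 - 217.191.255.255) -> R10
  217.160.0.0/12 (217.160.0.0 - 217.175.255.255) -> R29
  217.166.0.0/15 (217.166.0.0 - 217.167.255.255) -> R25
More-specific entries that do NOT match:
  217.167.215.208/29 (217.167.215.208 - 217.167.215.215) does not contain 217.167.215.242
  217.167.214.224/27 (217.167.214.224 - 217.167.214.255) does not contain 217.167.215.242
  217.167.215.160/27 (217.167.215.160 - 217.167.215.191) does not contain 217.167.215.242
  217.167.215.128/26 (217.167.215.128 - 217.167.215.191) does not contain 217.167.215.242
  217.167.64.0/18 (217.167.64.0 - 217.167.127.255) does not contain 217.167.215.242
  217.167.128.0/18 (217.167.128.0 - 217.167.191.255) does not contain 217.167.215.242
Longest matching prefix is /15 -> next hop R25.

R25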